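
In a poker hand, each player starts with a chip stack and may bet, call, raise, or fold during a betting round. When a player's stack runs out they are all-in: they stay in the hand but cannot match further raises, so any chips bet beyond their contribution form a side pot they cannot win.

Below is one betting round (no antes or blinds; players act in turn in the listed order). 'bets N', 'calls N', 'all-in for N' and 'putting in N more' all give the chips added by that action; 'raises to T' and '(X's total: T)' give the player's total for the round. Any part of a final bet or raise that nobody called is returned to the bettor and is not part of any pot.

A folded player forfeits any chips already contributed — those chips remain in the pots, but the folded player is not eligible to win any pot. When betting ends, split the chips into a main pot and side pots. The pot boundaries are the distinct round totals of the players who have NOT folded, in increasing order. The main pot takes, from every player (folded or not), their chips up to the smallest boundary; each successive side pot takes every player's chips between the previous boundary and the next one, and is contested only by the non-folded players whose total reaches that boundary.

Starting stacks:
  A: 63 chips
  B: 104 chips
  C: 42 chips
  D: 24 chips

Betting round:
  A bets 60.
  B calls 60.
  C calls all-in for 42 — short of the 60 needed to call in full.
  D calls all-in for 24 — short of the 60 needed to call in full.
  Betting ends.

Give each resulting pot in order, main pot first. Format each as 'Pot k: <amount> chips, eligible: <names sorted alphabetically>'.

Pot 1: 96 chips, eligible: A, B, C, D
Pot 2: 54 chips, eligible: A, B, C
Pot 3: 36 chips, eligible: A, B

Derivation:
Contributions: A=60, B=60, C=42, D=24
Pot levels (distinct totals of non-folded players): 24, 42, 60
Layer 1-24: 24 each from A, B, C, D = 24*4 = 96 chips; eligible A, B, C, D
Layer 25-42: 18 each from A, B, C = 18*3 = 54 chips; eligible A, B, C
Layer 43-60: 18 each from A, B = 18*2 = 36 chips; eligible A, B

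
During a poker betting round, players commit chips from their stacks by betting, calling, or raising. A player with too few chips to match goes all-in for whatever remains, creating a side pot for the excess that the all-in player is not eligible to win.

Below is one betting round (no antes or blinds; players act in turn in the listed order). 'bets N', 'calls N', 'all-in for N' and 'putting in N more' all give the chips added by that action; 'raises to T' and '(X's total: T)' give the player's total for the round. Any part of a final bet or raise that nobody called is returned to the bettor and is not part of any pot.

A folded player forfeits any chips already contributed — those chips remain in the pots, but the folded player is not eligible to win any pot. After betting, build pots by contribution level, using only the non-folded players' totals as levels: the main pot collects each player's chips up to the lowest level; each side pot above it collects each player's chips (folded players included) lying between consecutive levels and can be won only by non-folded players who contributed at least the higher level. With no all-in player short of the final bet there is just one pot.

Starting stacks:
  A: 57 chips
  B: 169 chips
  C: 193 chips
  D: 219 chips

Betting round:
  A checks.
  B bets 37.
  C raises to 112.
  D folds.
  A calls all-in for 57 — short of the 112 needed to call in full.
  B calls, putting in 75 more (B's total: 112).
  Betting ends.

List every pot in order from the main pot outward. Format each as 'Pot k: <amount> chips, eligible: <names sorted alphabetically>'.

Pot 1: 171 chips, eligible: A, B, C
Pot 2: 110 chips, eligible: B, C

Derivation:
Contributions: A=57, B=112, C=112
Folded: D
Pot levels (distinct totals of non-folded players): 57, 112
Layer 1-57: 57 each from A, B, C = 57*3 = 171 chips; eligible A, B, C
Layer 58-112: 55 each from B, C = 55*2 = 110 chips; eligible B, C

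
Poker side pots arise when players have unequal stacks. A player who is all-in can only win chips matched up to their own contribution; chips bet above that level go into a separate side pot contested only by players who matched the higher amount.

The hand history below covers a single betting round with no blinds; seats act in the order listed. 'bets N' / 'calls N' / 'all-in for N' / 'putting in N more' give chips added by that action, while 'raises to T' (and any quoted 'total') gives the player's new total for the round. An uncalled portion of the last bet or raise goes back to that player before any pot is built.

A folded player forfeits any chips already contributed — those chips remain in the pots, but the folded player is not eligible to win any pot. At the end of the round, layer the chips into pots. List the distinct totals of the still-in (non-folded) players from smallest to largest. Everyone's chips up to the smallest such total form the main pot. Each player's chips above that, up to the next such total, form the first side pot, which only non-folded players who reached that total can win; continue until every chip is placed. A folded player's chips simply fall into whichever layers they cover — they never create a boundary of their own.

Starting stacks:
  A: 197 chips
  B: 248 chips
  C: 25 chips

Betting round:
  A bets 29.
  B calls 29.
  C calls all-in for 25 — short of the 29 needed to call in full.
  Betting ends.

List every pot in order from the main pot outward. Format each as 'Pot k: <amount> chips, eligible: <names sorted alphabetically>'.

Pot 1: 75 chips, eligible: A, B, C
Pot 2: 8 chips, eligible: A, B

Derivation:
Contributions: A=29, B=29, C=25
Pot levels (distinct totals of non-folded players): 25, 29
Layer 1-25: 25 each from A, B, C = 25*3 = 75 chips; eligible A, B, C
Layer 26-29: 4 each from A, B = 4*2 = 8 chips; eligible A, B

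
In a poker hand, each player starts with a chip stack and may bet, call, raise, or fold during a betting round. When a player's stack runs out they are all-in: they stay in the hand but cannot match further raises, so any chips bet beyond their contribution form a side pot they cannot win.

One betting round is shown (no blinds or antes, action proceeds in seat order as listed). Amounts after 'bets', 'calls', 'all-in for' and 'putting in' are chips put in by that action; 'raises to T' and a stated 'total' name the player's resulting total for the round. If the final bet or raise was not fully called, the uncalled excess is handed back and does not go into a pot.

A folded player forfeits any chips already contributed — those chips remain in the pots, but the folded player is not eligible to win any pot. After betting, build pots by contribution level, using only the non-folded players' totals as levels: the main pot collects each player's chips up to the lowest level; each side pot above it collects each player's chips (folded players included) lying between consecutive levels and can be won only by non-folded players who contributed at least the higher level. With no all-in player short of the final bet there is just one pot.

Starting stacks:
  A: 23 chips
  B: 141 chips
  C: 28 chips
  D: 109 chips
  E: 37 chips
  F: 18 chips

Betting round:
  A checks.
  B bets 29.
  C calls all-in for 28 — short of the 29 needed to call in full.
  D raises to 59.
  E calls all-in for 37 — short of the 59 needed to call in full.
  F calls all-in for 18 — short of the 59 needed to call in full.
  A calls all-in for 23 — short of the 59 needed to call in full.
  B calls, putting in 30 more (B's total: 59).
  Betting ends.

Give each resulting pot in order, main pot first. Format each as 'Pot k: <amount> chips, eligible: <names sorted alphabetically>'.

Pot 1: 108 chips, eligible: A, B, C, D, E, F
Pot 2: 25 chips, eligible: A, B, C, D, E
Pot 3: 20 chips, eligible: B, C, D, E
Pot 4: 27 chips, eligible: B, D, E
Pot 5: 44 chips, eligible: B, D

Derivation:
Contributions: A=23, B=59, C=28, D=59, E=37, F=18
Pot levels (distinct totals of non-folded players): 18, 23, 28, 37, 59
Layer 1-18: 18 each from A, B, C, D, E, F = 18*6 = 108 chips; eligible A, B, C, D, E, F
Layer 19-23: 5 each from A, B, C, D, E = 5*5 = 25 chips; eligible A, B, C, D, E
Layer 24-28: 5 each from B, C, D, E = 5*4 = 20 chips; eligible B, C, D, E
Layer 29-37: 9 each from B, D, E = 9*3 = 27 chips; eligible B, D, E
Layer 38-59: 22 each from B, D = 22*2 = 44 chips; eligible B, D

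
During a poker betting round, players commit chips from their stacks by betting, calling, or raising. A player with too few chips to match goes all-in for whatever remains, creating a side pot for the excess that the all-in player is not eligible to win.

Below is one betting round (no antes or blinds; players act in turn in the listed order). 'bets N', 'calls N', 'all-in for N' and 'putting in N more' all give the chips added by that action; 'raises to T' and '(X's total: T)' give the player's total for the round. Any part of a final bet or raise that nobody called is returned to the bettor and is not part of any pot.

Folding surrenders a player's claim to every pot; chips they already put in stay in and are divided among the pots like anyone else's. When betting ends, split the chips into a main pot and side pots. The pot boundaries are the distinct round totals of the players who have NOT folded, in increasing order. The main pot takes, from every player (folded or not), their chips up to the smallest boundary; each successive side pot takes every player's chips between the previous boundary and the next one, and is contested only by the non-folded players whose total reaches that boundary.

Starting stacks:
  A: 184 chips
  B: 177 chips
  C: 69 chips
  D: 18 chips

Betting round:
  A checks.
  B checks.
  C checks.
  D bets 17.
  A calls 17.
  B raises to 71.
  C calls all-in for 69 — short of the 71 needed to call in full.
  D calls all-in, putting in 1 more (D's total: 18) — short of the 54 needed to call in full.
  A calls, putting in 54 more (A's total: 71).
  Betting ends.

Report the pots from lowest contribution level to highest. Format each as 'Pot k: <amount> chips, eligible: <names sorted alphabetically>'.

Pot 1: 72 chips, eligible: A, B, C, D
Pot 2: 153 chips, eligible: A, B, C
Pot 3: 4 chips, eligible: A, B

Derivation:
Contributions: A=71, B=71, C=69, D=18
Pot levels (distinct totals of non-folded players): 18, 69, 71
Layer 1-18: 18 each from A, B, C, D = 18*4 = 72 chips; eligible A, B, C, D
Layer 19-69: 51 each from A, B, C = 51*3 = 153 chips; eligible A, B, C
Layer 70-71: 2 each from A, B = 2*2 = 4 chips; eligible A, B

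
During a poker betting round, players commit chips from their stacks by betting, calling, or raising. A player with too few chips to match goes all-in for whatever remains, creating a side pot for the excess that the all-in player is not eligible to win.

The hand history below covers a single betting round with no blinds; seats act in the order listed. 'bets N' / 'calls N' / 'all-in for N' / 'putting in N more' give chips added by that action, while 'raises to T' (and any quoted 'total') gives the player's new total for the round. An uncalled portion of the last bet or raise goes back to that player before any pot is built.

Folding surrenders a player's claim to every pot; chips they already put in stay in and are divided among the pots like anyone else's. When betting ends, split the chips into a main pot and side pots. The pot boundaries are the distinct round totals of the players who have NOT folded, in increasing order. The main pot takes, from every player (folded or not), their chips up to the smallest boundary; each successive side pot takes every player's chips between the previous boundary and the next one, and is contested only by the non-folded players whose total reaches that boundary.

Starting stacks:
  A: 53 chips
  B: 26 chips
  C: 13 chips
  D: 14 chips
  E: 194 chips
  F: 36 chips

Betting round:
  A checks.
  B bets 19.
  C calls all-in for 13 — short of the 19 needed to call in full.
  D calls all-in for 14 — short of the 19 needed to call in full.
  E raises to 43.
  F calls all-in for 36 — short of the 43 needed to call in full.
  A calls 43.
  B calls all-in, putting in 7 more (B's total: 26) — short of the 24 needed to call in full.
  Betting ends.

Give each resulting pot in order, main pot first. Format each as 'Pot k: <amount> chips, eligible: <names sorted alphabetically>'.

Pot 1: 78 chips, eligible: A, B, C, D, E, F
Pot 2: 5 chips, eligible: A, B, D, E, F
Pot 3: 48 chips, eligible: A, B, E, F
Pot 4: 30 chips, eligible: A, E, F
Pot 5: 14 chips, eligible: A, E

Derivation:
Contributions: A=43, B=26, C=13, D=14, E=43, F=36
Pot levels (distinct totals of non-folded players): 13, 14, 26, 36, 43
Layer 1-13: 13 each from A, B, C, D, E, F = 13*6 = 78 chips; eligible A, B, C, D, E, F
Layer 14-14: 1 each from A, B, D, E, F = 1*5 = 5 chips; eligible A, B, D, E, F
Layer 15-26: 12 each from A, B, E, F = 12*4 = 48 chips; eligible A, B, E, F
Layer 27-36: 10 each from A, E, F = 10*3 = 30 chips; eligible A, E, F
Layer 37-43: 7 each from A, E = 7*2 = 14 chips; eligible A, E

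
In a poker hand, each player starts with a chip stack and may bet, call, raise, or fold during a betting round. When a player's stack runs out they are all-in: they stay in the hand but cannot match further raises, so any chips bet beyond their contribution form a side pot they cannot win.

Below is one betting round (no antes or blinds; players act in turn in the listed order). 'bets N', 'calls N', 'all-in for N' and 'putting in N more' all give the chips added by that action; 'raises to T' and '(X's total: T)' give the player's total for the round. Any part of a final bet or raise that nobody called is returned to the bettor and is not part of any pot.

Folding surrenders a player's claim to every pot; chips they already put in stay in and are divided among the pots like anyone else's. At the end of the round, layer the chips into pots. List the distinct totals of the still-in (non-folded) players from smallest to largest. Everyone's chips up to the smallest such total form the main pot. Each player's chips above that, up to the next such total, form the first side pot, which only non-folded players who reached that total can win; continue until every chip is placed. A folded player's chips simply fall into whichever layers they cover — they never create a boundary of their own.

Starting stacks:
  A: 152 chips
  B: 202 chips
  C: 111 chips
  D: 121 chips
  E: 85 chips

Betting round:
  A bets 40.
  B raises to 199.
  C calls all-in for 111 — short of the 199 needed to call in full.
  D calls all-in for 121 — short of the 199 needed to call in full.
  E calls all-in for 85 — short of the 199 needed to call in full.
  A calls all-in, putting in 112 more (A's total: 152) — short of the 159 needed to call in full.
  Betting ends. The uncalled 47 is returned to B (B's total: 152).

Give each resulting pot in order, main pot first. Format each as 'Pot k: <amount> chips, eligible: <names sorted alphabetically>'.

Pot 1: 425 chips, eligible: A, B, C, D, E
Pot 2: 104 chips, eligible: A, B, C, D
Pot 3: 30 chips, eligible: A, B, D
Pot 4: 62 chips, eligible: A, B

Derivation:
Contributions (after 47 returned to B): A=152, B=152, C=111, D=121, E=85
Pot levels (distinct totals of non-folded players): 85, 111, 121, 152
Layer 1-85: 85 each from A, B, C, D, E = 85*5 = 425 chips; eligible A, B, C, D, E
Layer 86-111: 26 each from A, B, C, D = 26*4 = 104 chips; eligible A, B, C, D
Layer 112-121: 10 each from A, B, D = 10*3 = 30 chips; eligible A, B, D
Layer 122-152: 31 each from A, B = 31*2 = 62 chips; eligible A, B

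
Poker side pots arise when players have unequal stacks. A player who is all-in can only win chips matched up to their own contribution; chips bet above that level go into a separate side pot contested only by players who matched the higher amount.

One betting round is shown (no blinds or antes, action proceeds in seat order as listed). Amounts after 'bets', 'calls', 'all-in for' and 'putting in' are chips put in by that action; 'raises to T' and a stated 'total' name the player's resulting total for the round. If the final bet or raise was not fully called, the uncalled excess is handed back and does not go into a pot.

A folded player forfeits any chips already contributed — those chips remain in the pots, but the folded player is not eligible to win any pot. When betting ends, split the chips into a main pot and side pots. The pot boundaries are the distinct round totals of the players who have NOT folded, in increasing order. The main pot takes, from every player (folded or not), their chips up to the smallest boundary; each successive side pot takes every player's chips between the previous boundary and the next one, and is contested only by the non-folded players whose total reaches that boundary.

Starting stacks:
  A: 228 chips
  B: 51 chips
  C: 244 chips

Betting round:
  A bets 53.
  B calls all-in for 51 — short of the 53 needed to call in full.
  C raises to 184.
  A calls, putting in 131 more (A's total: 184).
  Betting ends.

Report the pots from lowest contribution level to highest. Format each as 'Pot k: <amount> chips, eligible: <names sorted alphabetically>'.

Pot 1: 153 chips, eligible: A, B, C
Pot 2: 266 chips, eligible: A, C

Derivation:
Contributions: A=184, B=51, C=184
Pot levels (distinct totals of non-folded players): 51, 184
Layer 1-51: 51 each from A, B, C = 51*3 = 153 chips; eligible A, B, C
Layer 52-184: 133 each from A, C = 133*2 = 266 chips; eligible A, C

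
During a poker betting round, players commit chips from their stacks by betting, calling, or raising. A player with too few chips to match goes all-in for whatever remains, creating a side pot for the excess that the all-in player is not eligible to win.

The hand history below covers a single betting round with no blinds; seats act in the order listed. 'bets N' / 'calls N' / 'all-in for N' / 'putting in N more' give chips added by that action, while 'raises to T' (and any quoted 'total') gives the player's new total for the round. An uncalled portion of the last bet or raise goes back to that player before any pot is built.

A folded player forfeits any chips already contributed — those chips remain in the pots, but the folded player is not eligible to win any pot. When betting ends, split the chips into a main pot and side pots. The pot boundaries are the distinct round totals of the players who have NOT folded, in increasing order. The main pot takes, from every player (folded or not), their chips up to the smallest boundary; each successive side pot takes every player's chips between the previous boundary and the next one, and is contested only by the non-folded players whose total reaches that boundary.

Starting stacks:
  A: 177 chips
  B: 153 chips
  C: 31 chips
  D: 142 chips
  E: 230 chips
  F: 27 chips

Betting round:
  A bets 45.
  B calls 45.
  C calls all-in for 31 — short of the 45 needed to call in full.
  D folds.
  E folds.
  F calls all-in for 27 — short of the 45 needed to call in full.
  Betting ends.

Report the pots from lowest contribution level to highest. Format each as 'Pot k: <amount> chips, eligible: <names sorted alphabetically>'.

Pot 1: 108 chips, eligible: A, B, C, F
Pot 2: 12 chips, eligible: A, B, C
Pot 3: 28 chips, eligible: A, B

Derivation:
Contributions: A=45, B=45, C=31, F=27
Folded: D, E
Pot levels (distinct totals of non-folded players): 27, 31, 45
Layer 1-27: 27 each from A, B, C, F = 27*4 = 108 chips; eligible A, B, C, F
Layer 28-31: 4 each from A, B, C = 4*3 = 12 chips; eligible A, B, C
Layer 32-45: 14 each from A, B = 14*2 = 28 chips; eligible A, B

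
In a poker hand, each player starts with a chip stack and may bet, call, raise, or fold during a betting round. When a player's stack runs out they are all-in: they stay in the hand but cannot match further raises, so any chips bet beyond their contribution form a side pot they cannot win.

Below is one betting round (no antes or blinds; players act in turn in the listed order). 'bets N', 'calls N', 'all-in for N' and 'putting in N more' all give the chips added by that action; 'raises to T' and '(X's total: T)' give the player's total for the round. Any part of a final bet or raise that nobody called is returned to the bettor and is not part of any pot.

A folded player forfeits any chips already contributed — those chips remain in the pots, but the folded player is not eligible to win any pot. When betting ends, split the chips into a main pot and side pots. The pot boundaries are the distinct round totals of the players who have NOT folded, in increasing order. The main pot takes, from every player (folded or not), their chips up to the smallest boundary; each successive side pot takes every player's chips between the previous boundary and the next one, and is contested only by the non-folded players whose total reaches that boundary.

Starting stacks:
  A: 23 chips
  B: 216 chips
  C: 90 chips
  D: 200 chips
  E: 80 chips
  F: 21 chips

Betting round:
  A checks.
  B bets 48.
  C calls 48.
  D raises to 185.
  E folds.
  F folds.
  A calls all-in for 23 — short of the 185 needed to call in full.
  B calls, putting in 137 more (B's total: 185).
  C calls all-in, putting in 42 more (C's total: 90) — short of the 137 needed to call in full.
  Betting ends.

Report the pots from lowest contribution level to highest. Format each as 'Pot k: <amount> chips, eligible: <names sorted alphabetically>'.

Pot 1: 92 chips, eligible: A, B, C, D
Pot 2: 201 chips, eligible: B, C, D
Pot 3: 190 chips, eligible: B, D

Derivation:
Contributions: A=23, B=185, C=90, D=185
Folded: E, F
Pot levels (distinct totals of non-folded players): 23, 90, 185
Layer 1-23: 23 each from A, B, C, D = 23*4 = 92 chips; eligible A, B, C, D
Layer 24-90: 67 each from B, C, D = 67*3 = 201 chips; eligible B, C, D
Layer 91-185: 95 each from B, D = 95*2 = 190 chips; eligible B, D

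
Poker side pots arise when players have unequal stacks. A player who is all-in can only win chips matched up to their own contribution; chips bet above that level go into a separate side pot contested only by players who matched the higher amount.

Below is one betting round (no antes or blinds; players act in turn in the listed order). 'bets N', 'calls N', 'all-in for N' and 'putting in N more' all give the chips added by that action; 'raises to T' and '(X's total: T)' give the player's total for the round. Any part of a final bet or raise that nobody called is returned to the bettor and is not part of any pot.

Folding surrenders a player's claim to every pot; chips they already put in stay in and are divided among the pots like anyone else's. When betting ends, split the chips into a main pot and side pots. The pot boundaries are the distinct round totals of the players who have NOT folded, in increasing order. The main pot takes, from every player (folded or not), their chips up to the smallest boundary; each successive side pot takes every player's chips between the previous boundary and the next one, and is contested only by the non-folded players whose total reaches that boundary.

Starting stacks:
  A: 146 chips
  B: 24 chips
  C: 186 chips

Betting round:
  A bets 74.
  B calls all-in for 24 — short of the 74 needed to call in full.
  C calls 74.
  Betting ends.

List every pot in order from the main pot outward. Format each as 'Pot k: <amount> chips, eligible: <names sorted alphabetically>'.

Contributions: A=74, B=24, C=74
Pot levels (distinct totals of non-folded players): 24, 74
Layer 1-24: 24 each from A, B, C = 24*3 = 72 chips; eligible A, B, C
Layer 25-74: 50 each from A, C = 50*2 = 100 chips; eligible A, C

Pot 1: 72 chips, eligible: A, B, C
Pot 2: 100 chips, eligible: A, C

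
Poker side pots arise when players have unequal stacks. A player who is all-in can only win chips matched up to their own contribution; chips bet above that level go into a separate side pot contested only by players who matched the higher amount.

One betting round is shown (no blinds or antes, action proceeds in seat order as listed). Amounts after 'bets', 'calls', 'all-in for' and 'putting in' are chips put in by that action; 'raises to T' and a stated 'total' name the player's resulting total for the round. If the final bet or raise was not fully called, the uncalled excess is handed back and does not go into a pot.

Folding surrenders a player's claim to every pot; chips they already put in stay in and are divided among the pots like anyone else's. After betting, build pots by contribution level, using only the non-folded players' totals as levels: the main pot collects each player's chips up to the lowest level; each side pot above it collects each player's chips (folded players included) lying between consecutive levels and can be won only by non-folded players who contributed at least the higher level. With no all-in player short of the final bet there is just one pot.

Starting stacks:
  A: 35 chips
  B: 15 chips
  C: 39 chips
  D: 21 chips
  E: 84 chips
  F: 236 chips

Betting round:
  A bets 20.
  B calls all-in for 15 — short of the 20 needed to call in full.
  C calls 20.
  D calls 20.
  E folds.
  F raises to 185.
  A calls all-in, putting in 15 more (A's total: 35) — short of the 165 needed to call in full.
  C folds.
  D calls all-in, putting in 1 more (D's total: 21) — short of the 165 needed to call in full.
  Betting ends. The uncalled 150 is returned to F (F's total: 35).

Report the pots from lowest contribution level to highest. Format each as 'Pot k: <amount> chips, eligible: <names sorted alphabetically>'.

Pot 1: 75 chips, eligible: A, B, D, F
Pot 2: 23 chips, eligible: A, D, F
Pot 3: 28 chips, eligible: A, F

Derivation:
Contributions (after 150 returned to F): A=35, B=15, C=20, D=21, F=35
Folded: C, E
Pot levels (distinct totals of non-folded players): 15, 21, 35
Layer 1-15: 15 each from A, B, C, D, F = 15*5 = 75 chips; eligible A, B, D, F
Layer 16-21: A 6 + C 5 + D 6 + F 6 = 23 chips; eligible A, D, F
Layer 22-35: 14 each from A, F = 14*2 = 28 chips; eligible A, F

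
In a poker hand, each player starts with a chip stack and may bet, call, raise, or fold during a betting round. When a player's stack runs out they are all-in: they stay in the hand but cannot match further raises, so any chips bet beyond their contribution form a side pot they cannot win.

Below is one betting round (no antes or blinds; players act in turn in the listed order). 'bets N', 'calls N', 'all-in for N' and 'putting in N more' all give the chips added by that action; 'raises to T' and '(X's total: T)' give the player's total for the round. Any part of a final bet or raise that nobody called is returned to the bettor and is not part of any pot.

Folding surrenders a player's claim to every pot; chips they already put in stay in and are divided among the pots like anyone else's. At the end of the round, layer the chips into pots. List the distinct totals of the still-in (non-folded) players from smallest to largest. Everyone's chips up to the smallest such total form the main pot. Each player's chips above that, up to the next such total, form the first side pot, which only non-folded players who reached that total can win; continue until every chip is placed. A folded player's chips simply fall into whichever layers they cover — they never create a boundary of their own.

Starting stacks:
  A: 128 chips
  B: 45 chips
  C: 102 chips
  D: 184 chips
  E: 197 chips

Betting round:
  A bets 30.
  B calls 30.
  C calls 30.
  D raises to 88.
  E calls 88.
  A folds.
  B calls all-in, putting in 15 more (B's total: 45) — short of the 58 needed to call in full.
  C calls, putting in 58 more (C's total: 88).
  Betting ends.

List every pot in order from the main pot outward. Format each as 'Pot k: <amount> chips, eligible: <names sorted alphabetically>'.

Pot 1: 210 chips, eligible: B, C, D, E
Pot 2: 129 chips, eligible: C, D, E

Derivation:
Contributions: A=30, B=45, C=88, D=88, E=88
Folded: A
Pot levels (distinct totals of non-folded players): 45, 88
Layer 1-45: A 30 + B 45 + C 45 + D 45 + E 45 = 210 chips; eligible B, C, D, E
Layer 46-88: 43 each from C, D, E = 43*3 = 129 chips; eligible C, D, E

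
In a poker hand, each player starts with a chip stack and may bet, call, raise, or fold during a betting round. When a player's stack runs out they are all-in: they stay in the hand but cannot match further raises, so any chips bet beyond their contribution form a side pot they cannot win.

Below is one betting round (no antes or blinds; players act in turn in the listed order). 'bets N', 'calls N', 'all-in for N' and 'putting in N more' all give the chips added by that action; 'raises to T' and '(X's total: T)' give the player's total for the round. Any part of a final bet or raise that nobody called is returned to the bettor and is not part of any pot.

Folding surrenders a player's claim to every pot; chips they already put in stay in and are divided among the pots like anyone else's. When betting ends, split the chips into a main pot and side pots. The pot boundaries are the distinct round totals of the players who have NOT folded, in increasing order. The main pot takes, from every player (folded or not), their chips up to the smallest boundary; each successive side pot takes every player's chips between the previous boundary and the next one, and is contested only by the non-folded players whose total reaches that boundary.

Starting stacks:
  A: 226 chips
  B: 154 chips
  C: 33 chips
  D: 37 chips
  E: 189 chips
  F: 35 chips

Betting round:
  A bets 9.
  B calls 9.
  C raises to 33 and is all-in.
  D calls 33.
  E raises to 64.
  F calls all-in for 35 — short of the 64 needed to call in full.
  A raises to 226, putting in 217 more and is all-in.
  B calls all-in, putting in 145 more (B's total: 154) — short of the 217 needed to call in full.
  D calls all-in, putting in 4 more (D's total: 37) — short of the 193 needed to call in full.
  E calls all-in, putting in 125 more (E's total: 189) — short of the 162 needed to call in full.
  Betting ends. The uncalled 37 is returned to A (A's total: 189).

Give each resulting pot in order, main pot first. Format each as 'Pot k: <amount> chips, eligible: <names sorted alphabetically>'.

Pot 1: 198 chips, eligible: A, B, C, D, E, F
Pot 2: 10 chips, eligible: A, B, D, E, F
Pot 3: 8 chips, eligible: A, B, D, E
Pot 4: 351 chips, eligible: A, B, E
Pot 5: 70 chips, eligible: A, E

Derivation:
Contributions (after 37 returned to A): A=189, B=154, C=33, D=37, E=189, F=35
Pot levels (distinct totals of non-folded players): 33, 35, 37, 154, 189
Layer 1-33: 33 each from A, B, C, D, E, F = 33*6 = 198 chips; eligible A, B, C, D, E, F
Layer 34-35: 2 each from A, B, D, E, F = 2*5 = 10 chips; eligible A, B, D, E, F
Layer 36-37: 2 each from A, B, D, E = 2*4 = 8 chips; eligible A, B, D, E
Layer 38-154: 117 each from A, B, E = 117*3 = 351 chips; eligible A, B, E
Layer 155-189: 35 each from A, E = 35*2 = 70 chips; eligible A, E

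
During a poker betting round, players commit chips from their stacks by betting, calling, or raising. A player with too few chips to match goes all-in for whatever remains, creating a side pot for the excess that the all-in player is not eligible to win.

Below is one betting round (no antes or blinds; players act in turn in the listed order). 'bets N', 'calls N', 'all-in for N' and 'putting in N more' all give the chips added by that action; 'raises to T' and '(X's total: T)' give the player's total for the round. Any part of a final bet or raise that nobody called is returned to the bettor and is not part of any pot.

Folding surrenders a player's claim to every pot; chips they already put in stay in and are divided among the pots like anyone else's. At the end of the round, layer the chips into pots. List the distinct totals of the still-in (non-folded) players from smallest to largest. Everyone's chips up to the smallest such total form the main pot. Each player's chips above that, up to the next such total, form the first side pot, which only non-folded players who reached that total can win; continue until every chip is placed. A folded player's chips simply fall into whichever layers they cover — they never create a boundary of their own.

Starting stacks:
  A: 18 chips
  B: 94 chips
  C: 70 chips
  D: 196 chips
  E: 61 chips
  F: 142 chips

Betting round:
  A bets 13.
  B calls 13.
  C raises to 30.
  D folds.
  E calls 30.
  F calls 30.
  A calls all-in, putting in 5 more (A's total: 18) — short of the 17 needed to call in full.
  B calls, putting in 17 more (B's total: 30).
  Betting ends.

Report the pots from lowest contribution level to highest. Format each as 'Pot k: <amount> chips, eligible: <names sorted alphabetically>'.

Pot 1: 90 chips, eligible: A, B, C, E, F
Pot 2: 48 chips, eligible: B, C, E, F

Derivation:
Contributions: A=18, B=30, C=30, E=30, F=30
Folded: D
Pot levels (distinct totals of non-folded players): 18, 30
Layer 1-18: 18 each from A, B, C, E, F = 18*5 = 90 chips; eligible A, B, C, E, F
Layer 19-30: 12 each from B, C, E, F = 12*4 = 48 chips; eligible B, C, E, F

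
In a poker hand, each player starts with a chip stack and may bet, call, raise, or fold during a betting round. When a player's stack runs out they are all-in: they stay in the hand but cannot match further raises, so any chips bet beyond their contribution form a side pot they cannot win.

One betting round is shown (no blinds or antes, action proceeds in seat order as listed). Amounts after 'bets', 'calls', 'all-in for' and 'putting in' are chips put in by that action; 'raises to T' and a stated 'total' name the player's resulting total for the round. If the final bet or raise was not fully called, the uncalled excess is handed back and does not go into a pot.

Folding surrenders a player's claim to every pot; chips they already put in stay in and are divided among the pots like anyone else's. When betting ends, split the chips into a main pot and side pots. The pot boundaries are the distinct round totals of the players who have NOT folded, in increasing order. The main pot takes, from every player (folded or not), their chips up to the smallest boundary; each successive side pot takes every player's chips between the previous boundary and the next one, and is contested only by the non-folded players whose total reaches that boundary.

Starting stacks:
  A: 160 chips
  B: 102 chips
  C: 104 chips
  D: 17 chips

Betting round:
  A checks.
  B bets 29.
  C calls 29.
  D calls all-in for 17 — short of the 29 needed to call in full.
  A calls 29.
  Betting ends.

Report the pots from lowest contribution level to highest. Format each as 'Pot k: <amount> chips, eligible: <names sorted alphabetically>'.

Contributions: A=29, B=29, C=29, D=17
Pot levels (distinct totals of non-folded players): 17, 29
Layer 1-17: 17 each from A, B, C, D = 17*4 = 68 chips; eligible A, B, C, D
Layer 18-29: 12 each from A, B, C = 12*3 = 36 chips; eligible A, B, C

Pot 1: 68 chips, eligible: A, B, C, D
Pot 2: 36 chips, eligible: A, B, C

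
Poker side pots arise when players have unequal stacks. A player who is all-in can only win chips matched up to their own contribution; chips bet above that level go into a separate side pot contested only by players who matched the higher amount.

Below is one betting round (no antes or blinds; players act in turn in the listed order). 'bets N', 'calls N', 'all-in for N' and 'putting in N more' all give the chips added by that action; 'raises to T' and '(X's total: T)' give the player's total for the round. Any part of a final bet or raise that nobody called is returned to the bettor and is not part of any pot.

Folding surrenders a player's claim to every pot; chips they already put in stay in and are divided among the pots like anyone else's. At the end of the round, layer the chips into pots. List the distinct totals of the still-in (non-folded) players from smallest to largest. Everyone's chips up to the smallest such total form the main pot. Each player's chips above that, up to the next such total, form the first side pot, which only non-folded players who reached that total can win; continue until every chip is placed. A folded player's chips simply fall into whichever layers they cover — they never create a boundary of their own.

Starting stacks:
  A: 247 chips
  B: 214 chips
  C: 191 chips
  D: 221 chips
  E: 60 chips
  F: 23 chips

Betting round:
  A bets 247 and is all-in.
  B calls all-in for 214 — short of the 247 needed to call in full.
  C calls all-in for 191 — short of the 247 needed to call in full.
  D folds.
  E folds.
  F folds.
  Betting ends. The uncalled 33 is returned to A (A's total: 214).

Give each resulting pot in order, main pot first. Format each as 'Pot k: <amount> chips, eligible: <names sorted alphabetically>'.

Pot 1: 573 chips, eligible: A, B, C
Pot 2: 46 chips, eligible: A, B

Derivation:
Contributions (after 33 returned to A): A=214, B=214, C=191
Folded: D, E, F
Pot levels (distinct totals of non-folded players): 191, 214
Layer 1-191: 191 each from A, B, C = 191*3 = 573 chips; eligible A, B, C
Layer 192-214: 23 each from A, B = 23*2 = 46 chips; eligible A, B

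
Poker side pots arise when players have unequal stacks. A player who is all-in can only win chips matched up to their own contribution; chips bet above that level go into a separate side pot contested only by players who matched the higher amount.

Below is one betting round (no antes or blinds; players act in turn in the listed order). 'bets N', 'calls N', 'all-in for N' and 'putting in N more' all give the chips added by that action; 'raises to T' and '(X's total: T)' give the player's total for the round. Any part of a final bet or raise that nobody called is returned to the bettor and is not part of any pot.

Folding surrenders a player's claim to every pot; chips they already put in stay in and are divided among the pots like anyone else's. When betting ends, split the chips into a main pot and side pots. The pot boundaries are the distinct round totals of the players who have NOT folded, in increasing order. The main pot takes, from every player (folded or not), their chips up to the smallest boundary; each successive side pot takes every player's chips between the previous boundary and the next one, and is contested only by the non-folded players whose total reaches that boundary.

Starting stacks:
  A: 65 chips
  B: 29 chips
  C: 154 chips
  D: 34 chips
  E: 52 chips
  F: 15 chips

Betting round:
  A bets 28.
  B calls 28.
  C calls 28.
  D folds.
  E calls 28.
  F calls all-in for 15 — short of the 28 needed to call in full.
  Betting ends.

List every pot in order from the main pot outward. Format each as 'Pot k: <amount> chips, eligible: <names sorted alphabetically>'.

Pot 1: 75 chips, eligible: A, B, C, E, F
Pot 2: 52 chips, eligible: A, B, C, E

Derivation:
Contributions: A=28, B=28, C=28, E=28, F=15
Folded: D
Pot levels (distinct totals of non-folded players): 15, 28
Layer 1-15: 15 each from A, B, C, E, F = 15*5 = 75 chips; eligible A, B, C, E, F
Layer 16-28: 13 each from A, B, C, E = 13*4 = 52 chips; eligible A, B, C, E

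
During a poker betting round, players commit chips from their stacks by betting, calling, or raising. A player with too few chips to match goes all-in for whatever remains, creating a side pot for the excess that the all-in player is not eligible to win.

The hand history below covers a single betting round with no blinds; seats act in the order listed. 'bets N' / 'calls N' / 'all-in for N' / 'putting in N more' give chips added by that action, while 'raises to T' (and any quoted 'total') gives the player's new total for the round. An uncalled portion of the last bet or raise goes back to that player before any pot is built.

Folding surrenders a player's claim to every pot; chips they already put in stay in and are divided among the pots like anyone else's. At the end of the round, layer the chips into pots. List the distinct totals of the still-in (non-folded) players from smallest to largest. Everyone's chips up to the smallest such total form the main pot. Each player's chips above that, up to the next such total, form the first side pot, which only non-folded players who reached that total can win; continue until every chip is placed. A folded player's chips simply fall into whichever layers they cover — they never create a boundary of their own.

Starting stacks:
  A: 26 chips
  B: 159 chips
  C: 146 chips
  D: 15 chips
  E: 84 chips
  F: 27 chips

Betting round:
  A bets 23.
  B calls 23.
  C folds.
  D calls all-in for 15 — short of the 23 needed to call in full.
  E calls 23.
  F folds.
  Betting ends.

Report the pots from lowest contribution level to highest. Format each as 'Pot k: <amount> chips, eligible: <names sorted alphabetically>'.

Pot 1: 60 chips, eligible: A, B, D, E
Pot 2: 24 chips, eligible: A, B, E

Derivation:
Contributions: A=23, B=23, D=15, E=23
Folded: C, F
Pot levels (distinct totals of non-folded players): 15, 23
Layer 1-15: 15 each from A, B, D, E = 15*4 = 60 chips; eligible A, B, D, E
Layer 16-23: 8 each from A, B, E = 8*3 = 24 chips; eligible A, B, E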